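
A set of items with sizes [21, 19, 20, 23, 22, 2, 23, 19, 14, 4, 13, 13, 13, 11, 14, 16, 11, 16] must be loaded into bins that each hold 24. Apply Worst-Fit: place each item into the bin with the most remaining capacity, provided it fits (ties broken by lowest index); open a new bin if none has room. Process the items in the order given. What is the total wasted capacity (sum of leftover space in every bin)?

Put 21 in bin 1; 3 remain.
Put 19 in bin 2; 5 remain.
Put 20 in bin 3; 4 remain.
Put 23 in bin 4; 1 remain.
Put 22 in bin 5; 2 remain.
Put 2 in bin 2; 3 remain.
Put 23 in bin 6; 1 remain.
Put 19 in bin 7; 5 remain.
Put 14 in bin 8; 10 remain.
Put 4 in bin 8; 6 remain.
Put 13 in bin 9; 11 remain.
Put 13 in bin 10; 11 remain.
Put 13 in bin 11; 11 remain.
Put 11 in bin 9; 0 remain.
Put 14 in bin 12; 10 remain.
Put 16 in bin 13; 8 remain.
Put 11 in bin 10; 0 remain.
Put 16 in bin 14; 8 remain.
14 bins × 24 = 336; used 274; unused 62.

62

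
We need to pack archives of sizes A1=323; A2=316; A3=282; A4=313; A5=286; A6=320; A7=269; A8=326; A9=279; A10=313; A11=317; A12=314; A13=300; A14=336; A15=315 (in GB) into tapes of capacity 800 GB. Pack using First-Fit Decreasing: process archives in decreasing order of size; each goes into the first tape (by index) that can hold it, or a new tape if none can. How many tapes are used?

8 tapes

Sorted descending: 336, 326, 323, 320, 317, 316, 315, 314, 313, 313, 300, 286, 282, 279, 269.
Put 336 GB in tape 1; 464 GB remain.
Put 326 GB in tape 1; 138 GB remain.
Put 323 GB in tape 2; 477 GB remain.
Put 320 GB in tape 2; 157 GB remain.
Put 317 GB in tape 3; 483 GB remain.
Put 316 GB in tape 3; 167 GB remain.
Put 315 GB in tape 4; 485 GB remain.
Put 314 GB in tape 4; 171 GB remain.
Put 313 GB in tape 5; 487 GB remain.
Put 313 GB in tape 5; 174 GB remain.
Put 300 GB in tape 6; 500 GB remain.
Put 286 GB in tape 6; 214 GB remain.
Put 282 GB in tape 7; 518 GB remain.
Put 279 GB in tape 7; 239 GB remain.
Put 269 GB in tape 8; 531 GB remain.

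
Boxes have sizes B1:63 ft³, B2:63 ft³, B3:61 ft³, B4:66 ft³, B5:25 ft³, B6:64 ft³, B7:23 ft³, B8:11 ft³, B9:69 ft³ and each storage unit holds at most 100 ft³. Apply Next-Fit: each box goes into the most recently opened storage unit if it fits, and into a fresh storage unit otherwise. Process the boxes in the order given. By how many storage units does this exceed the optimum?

Next-Fit: [63] [63] [61] [66,25] [64,23,11] [69] → 6 storage units.
6 boxes exceed 50 ft³ (half the capacity), and no two of those can share a storage unit, so at least 6 storage units are needed.
So 6 is already optimal.

0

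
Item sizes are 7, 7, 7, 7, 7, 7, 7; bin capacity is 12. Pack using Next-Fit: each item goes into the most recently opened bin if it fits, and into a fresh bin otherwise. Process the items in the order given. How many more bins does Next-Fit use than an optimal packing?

0

Next-Fit: [7] [7] [7] [7] [7] [7] [7] → 7 bins.
7 items exceed 6 (half the capacity), and no two of those can share a bin, so at least 7 bins are needed.
So 7 is already optimal.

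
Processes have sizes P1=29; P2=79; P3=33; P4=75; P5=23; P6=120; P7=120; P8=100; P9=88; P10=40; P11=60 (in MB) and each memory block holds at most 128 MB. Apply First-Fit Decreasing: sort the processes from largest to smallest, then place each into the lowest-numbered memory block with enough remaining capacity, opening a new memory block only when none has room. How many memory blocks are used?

Sorted descending: 120, 120, 100, 88, 79, 75, 60, 40, 33, 29, 23.
memory block 1: place 120 MB, 8 MB left
memory block 2: place 120 MB, 8 MB left
memory block 3: place 100 MB, 28 MB left
memory block 4: place 88 MB, 40 MB left
memory block 5: place 79 MB, 49 MB left
memory block 6: place 75 MB, 53 MB left
memory block 7: place 60 MB, 68 MB left
memory block 4: place 40 MB, 0 MB left
memory block 5: place 33 MB, 16 MB left
memory block 6: place 29 MB, 24 MB left
memory block 3: place 23 MB, 5 MB left
Final memory blocks: [120] [120] [100,23] [88,40] [79,33] [75,29] [60].

7 memory blocks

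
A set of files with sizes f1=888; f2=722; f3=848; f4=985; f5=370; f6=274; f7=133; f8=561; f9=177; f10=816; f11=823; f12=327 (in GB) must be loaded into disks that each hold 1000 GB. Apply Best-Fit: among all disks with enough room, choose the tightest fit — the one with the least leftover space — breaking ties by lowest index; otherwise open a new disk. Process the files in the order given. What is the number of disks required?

8

disk 1: place f1 (888 GB), 112 GB left
disk 2: place f2 (722 GB), 278 GB left
disk 3: place f3 (848 GB), 152 GB left
disk 4: place f4 (985 GB), 15 GB left
disk 5: place f5 (370 GB), 630 GB left
disk 2: place f6 (274 GB), 4 GB left
disk 3: place f7 (133 GB), 19 GB left
disk 5: place f8 (561 GB), 69 GB left
disk 6: place f9 (177 GB), 823 GB left
disk 6: place f10 (816 GB), 7 GB left
disk 7: place f11 (823 GB), 177 GB left
disk 8: place f12 (327 GB), 673 GB left
Final disks: [888] [722,274] [848,133] [985] [370,561] [177,816] [823] [327].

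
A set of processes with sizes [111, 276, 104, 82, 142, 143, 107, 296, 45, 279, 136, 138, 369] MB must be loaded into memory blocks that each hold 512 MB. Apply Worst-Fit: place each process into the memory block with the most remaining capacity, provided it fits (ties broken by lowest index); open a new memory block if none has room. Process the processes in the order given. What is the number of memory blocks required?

5 memory blocks

Put 111 MB in memory block 1; 401 MB remain.
Put 276 MB in memory block 1; 125 MB remain.
Put 104 MB in memory block 1; 21 MB remain.
Put 82 MB in memory block 2; 430 MB remain.
Put 142 MB in memory block 2; 288 MB remain.
Put 143 MB in memory block 2; 145 MB remain.
Put 107 MB in memory block 2; 38 MB remain.
Put 296 MB in memory block 3; 216 MB remain.
Put 45 MB in memory block 3; 171 MB remain.
Put 279 MB in memory block 4; 233 MB remain.
Put 136 MB in memory block 4; 97 MB remain.
Put 138 MB in memory block 3; 33 MB remain.
Put 369 MB in memory block 5; 143 MB remain.
Final memory blocks: [111,276,104] [82,142,143,107] [296,45,138] [279,136] [369].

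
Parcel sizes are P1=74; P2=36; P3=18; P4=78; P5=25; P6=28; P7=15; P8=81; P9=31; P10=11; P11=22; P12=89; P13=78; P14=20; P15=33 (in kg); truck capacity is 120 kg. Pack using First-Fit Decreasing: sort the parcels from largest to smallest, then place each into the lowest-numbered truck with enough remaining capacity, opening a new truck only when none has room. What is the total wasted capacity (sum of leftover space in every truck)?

Sorted descending: 89, 81, 78, 78, 74, 36, 33, 31, 28, 25, 22, 20, 18, 15, 11.
89 kg → truck 1 (remaining 31 kg)
81 kg → truck 2 (remaining 39 kg)
78 kg → truck 3 (remaining 42 kg)
78 kg → truck 4 (remaining 42 kg)
74 kg → truck 5 (remaining 46 kg)
36 kg → truck 2 (remaining 3 kg)
33 kg → truck 3 (remaining 9 kg)
31 kg → truck 1 (remaining 0 kg)
28 kg → truck 4 (remaining 14 kg)
25 kg → truck 5 (remaining 21 kg)
22 kg → truck 6 (remaining 98 kg)
20 kg → truck 5 (remaining 1 kg)
18 kg → truck 6 (remaining 80 kg)
15 kg → truck 6 (remaining 65 kg)
11 kg → truck 4 (remaining 3 kg)
6 trucks × 120 kg = 720 kg; used 639 kg; unused 81 kg.

81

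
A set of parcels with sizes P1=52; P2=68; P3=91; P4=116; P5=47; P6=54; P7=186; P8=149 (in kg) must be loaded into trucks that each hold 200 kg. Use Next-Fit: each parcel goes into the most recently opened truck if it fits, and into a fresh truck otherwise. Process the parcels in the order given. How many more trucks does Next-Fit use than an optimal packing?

2

Next-Fit: [52,68] [91] [116,47] [54] [186] [149] → 6 trucks.
Total size 763 kg; any packing needs at least ⌈763/200⌉ = 4 trucks.
An optimal packing achieves that bound: [186] [149,47] [116,68] [91,54,52] → 4 trucks.
Excess: 6 − 4 = 2.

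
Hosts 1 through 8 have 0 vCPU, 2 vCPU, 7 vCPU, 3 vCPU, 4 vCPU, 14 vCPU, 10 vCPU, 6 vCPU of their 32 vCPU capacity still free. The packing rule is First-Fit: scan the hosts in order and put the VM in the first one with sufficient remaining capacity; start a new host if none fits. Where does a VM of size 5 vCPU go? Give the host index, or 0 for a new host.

3

Hosts with room: host 3 (7 vCPU), host 6 (14 vCPU), host 7 (10 vCPU), host 8 (6 vCPU).
The first with room is host 3.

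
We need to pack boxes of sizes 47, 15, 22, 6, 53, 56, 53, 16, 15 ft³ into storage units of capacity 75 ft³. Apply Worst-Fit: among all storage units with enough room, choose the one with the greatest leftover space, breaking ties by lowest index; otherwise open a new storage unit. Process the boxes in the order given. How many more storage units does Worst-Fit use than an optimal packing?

1

Worst-Fit: [47,15] [22,6,16,15] [53] [56] [53] → 5 storage units.
Total size 283 ft³; any packing needs at least ⌈283/75⌉ = 4 storage units.
An optimal packing achieves that bound: [56,16] [53,22] [53,15,6] [47,15] → 4 storage units.
Excess: 5 − 4 = 1.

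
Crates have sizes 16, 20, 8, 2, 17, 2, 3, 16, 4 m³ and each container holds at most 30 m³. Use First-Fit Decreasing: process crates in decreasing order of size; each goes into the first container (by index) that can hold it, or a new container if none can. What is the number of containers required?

4 containers

Sorted descending: 20, 17, 16, 16, 8, 4, 3, 2, 2.
20 m³ → container 1 (remaining 10 m³)
17 m³ → container 2 (remaining 13 m³)
16 m³ → container 3 (remaining 14 m³)
16 m³ → container 4 (remaining 14 m³)
8 m³ → container 1 (remaining 2 m³)
4 m³ → container 2 (remaining 9 m³)
3 m³ → container 2 (remaining 6 m³)
2 m³ → container 1 (remaining 0 m³)
2 m³ → container 2 (remaining 4 m³)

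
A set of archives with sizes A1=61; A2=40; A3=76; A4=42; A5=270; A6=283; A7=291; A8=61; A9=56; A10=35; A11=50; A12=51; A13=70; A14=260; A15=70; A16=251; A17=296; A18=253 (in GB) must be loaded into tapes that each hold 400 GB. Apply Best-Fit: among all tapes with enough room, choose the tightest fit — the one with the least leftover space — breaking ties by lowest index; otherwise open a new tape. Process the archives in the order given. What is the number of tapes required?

8 tapes

A1 (61 GB) → tape 1 (remaining 339 GB)
A2 (40 GB) → tape 1 (remaining 299 GB)
A3 (76 GB) → tape 1 (remaining 223 GB)
A4 (42 GB) → tape 1 (remaining 181 GB)
A5 (270 GB) → tape 2 (remaining 130 GB)
A6 (283 GB) → tape 3 (remaining 117 GB)
A7 (291 GB) → tape 4 (remaining 109 GB)
A8 (61 GB) → tape 4 (remaining 48 GB)
A9 (56 GB) → tape 3 (remaining 61 GB)
A10 (35 GB) → tape 4 (remaining 13 GB)
A11 (50 GB) → tape 3 (remaining 11 GB)
A12 (51 GB) → tape 2 (remaining 79 GB)
A13 (70 GB) → tape 2 (remaining 9 GB)
A14 (260 GB) → tape 5 (remaining 140 GB)
A15 (70 GB) → tape 5 (remaining 70 GB)
A16 (251 GB) → tape 6 (remaining 149 GB)
A17 (296 GB) → tape 7 (remaining 104 GB)
A18 (253 GB) → tape 8 (remaining 147 GB)
Final tapes: [61,40,76,42] [270,51,70] [283,56,50] [291,61,35] [260,70] [251] [296] [253].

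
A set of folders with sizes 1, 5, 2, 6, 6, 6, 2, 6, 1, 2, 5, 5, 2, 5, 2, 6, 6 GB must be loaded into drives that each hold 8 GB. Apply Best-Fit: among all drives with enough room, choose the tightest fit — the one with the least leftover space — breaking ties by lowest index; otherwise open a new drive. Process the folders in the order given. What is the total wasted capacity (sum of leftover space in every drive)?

12

Put 1 GB in drive 1; 7 GB remain.
Put 5 GB in drive 1; 2 GB remain.
Put 2 GB in drive 1; 0 GB remain.
Put 6 GB in drive 2; 2 GB remain.
Put 6 GB in drive 3; 2 GB remain.
Put 6 GB in drive 4; 2 GB remain.
Put 2 GB in drive 2; 0 GB remain.
Put 6 GB in drive 5; 2 GB remain.
Put 1 GB in drive 3; 1 GB remain.
Put 2 GB in drive 4; 0 GB remain.
Put 5 GB in drive 6; 3 GB remain.
Put 5 GB in drive 7; 3 GB remain.
Put 2 GB in drive 5; 0 GB remain.
Put 5 GB in drive 8; 3 GB remain.
Put 2 GB in drive 6; 1 GB remain.
Put 6 GB in drive 9; 2 GB remain.
Put 6 GB in drive 10; 2 GB remain.
10 drives × 8 GB = 80 GB; used 68 GB; unused 12 GB.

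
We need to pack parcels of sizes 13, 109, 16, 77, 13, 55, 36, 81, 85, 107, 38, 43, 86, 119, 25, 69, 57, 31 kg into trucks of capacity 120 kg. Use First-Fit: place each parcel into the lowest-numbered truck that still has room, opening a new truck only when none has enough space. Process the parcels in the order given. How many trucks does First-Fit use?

truck 1: place 13 kg, 107 kg left
truck 2: place 109 kg, 11 kg left
truck 1: place 16 kg, 91 kg left
truck 1: place 77 kg, 14 kg left
truck 1: place 13 kg, 1 kg left
truck 3: place 55 kg, 65 kg left
truck 3: place 36 kg, 29 kg left
truck 4: place 81 kg, 39 kg left
truck 5: place 85 kg, 35 kg left
truck 6: place 107 kg, 13 kg left
truck 4: place 38 kg, 1 kg left
truck 7: place 43 kg, 77 kg left
truck 8: place 86 kg, 34 kg left
truck 9: place 119 kg, 1 kg left
truck 3: place 25 kg, 4 kg left
truck 7: place 69 kg, 8 kg left
truck 10: place 57 kg, 63 kg left
truck 5: place 31 kg, 4 kg left
Final trucks: [13,16,77,13] [109] [55,36,25] [81,38] [85,31] [107] [43,69] [86] [119] [57].

10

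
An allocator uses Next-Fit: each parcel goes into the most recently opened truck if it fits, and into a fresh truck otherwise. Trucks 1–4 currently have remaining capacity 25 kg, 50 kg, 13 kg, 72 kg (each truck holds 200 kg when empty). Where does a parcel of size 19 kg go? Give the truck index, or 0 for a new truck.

Next-Fit only looks at truck 4, which has 72 kg free.
19 kg fits there.

4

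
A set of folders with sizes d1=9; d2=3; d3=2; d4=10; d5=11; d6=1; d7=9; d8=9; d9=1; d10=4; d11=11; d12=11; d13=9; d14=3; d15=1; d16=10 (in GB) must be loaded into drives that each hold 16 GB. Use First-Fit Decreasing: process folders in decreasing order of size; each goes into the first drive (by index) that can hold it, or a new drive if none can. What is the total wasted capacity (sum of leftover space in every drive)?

40

Sorted descending: 11, 11, 11, 10, 10, 9, 9, 9, 9, 4, 3, 3, 2, 1, 1, 1.
Put 11 GB in drive 1; 5 GB remain.
Put 11 GB in drive 2; 5 GB remain.
Put 11 GB in drive 3; 5 GB remain.
Put 10 GB in drive 4; 6 GB remain.
Put 10 GB in drive 5; 6 GB remain.
Put 9 GB in drive 6; 7 GB remain.
Put 9 GB in drive 7; 7 GB remain.
Put 9 GB in drive 8; 7 GB remain.
Put 9 GB in drive 9; 7 GB remain.
Put 4 GB in drive 1; 1 GB remain.
Put 3 GB in drive 2; 2 GB remain.
Put 3 GB in drive 3; 2 GB remain.
Put 2 GB in drive 2; 0 GB remain.
Put 1 GB in drive 1; 0 GB remain.
Put 1 GB in drive 3; 1 GB remain.
Put 1 GB in drive 3; 0 GB remain.
9 drives × 16 GB = 144 GB; used 104 GB; unused 40 GB.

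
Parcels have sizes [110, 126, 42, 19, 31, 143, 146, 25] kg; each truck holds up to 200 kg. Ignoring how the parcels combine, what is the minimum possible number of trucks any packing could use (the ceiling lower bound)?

Total size = 110 + 126 + 42 + 19 + 31 + 143 + 146 + 25 = 642 kg.
⌈642 / 200⌉ = 4.

4 trucks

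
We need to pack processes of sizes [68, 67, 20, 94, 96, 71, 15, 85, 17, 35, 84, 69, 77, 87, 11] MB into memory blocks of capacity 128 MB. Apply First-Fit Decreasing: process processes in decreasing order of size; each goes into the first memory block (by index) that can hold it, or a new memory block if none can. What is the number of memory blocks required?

Sorted descending: 96, 94, 87, 85, 84, 77, 71, 69, 68, 67, 35, 20, 17, 15, 11.
memory block 1: place 96 MB, 32 MB left
memory block 2: place 94 MB, 34 MB left
memory block 3: place 87 MB, 41 MB left
memory block 4: place 85 MB, 43 MB left
memory block 5: place 84 MB, 44 MB left
memory block 6: place 77 MB, 51 MB left
memory block 7: place 71 MB, 57 MB left
memory block 8: place 69 MB, 59 MB left
memory block 9: place 68 MB, 60 MB left
memory block 10: place 67 MB, 61 MB left
memory block 3: place 35 MB, 6 MB left
memory block 1: place 20 MB, 12 MB left
memory block 2: place 17 MB, 17 MB left
memory block 2: place 15 MB, 2 MB left
memory block 1: place 11 MB, 1 MB left
Final memory blocks: [96,20,11] [94,17,15] [87,35] [85] [84] [77] [71] [69] [68] [67].

10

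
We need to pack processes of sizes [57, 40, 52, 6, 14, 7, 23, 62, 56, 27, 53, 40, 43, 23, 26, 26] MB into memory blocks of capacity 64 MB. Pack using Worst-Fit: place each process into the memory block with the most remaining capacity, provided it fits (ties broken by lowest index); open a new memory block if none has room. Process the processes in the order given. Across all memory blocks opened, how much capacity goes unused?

85

memory block 1: place 57 MB, 7 MB left
memory block 2: place 40 MB, 24 MB left
memory block 3: place 52 MB, 12 MB left
memory block 2: place 6 MB, 18 MB left
memory block 2: place 14 MB, 4 MB left
memory block 3: place 7 MB, 5 MB left
memory block 4: place 23 MB, 41 MB left
memory block 5: place 62 MB, 2 MB left
memory block 6: place 56 MB, 8 MB left
memory block 4: place 27 MB, 14 MB left
memory block 7: place 53 MB, 11 MB left
memory block 8: place 40 MB, 24 MB left
memory block 9: place 43 MB, 21 MB left
memory block 8: place 23 MB, 1 MB left
memory block 10: place 26 MB, 38 MB left
memory block 10: place 26 MB, 12 MB left
10 memory blocks × 64 MB = 640 MB; used 555 MB; unused 85 MB.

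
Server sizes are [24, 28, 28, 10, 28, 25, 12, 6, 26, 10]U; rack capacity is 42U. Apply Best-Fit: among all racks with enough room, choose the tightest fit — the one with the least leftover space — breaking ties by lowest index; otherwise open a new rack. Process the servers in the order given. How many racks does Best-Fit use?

6

rack 1: place 24U, 18U left
rack 2: place 28U, 14U left
rack 3: place 28U, 14U left
rack 2: place 10U, 4U left
rack 4: place 28U, 14U left
rack 5: place 25U, 17U left
rack 3: place 12U, 2U left
rack 4: place 6U, 8U left
rack 6: place 26U, 16U left
rack 6: place 10U, 6U left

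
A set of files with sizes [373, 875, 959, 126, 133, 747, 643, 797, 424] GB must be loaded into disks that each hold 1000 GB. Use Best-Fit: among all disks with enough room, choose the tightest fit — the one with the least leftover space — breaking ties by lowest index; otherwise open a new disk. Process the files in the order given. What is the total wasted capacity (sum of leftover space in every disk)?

1923

disk 1: place 373 GB, 627 GB left
disk 2: place 875 GB, 125 GB left
disk 3: place 959 GB, 41 GB left
disk 1: place 126 GB, 501 GB left
disk 1: place 133 GB, 368 GB left
disk 4: place 747 GB, 253 GB left
disk 5: place 643 GB, 357 GB left
disk 6: place 797 GB, 203 GB left
disk 7: place 424 GB, 576 GB left
7 disks × 1000 GB = 7000 GB; used 5077 GB; unused 1923 GB.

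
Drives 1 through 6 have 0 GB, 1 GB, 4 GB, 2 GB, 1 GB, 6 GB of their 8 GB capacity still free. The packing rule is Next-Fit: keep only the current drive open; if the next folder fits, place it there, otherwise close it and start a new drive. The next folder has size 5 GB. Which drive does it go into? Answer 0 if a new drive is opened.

6

Next-Fit only looks at drive 6, which has 6 GB free.
5 GB fits there.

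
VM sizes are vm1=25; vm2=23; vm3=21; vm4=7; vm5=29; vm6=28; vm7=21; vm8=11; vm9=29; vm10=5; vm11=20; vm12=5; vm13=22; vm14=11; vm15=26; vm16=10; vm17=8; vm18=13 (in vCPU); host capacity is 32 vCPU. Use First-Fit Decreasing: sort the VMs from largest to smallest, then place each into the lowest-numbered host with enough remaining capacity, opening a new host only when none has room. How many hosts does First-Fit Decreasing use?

11 hosts

Sorted descending: 29, 29, 28, 26, 25, 23, 22, 21, 21, 20, 13, 11, 11, 10, 8, 7, 5, 5.
Put 29 vCPU in host 1; 3 vCPU remain.
Put 29 vCPU in host 2; 3 vCPU remain.
Put 28 vCPU in host 3; 4 vCPU remain.
Put 26 vCPU in host 4; 6 vCPU remain.
Put 25 vCPU in host 5; 7 vCPU remain.
Put 23 vCPU in host 6; 9 vCPU remain.
Put 22 vCPU in host 7; 10 vCPU remain.
Put 21 vCPU in host 8; 11 vCPU remain.
Put 21 vCPU in host 9; 11 vCPU remain.
Put 20 vCPU in host 10; 12 vCPU remain.
Put 13 vCPU in host 11; 19 vCPU remain.
Put 11 vCPU in host 8; 0 vCPU remain.
Put 11 vCPU in host 9; 0 vCPU remain.
Put 10 vCPU in host 7; 0 vCPU remain.
Put 8 vCPU in host 6; 1 vCPU remain.
Put 7 vCPU in host 5; 0 vCPU remain.
Put 5 vCPU in host 4; 1 vCPU remain.
Put 5 vCPU in host 10; 7 vCPU remain.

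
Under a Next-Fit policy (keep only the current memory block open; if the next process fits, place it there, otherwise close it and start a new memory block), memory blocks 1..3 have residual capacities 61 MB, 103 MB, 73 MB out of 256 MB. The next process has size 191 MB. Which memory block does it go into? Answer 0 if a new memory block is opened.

0

Next-Fit only looks at memory block 3, which has 73 MB free.
191 MB does not fit, so a new memory block is opened.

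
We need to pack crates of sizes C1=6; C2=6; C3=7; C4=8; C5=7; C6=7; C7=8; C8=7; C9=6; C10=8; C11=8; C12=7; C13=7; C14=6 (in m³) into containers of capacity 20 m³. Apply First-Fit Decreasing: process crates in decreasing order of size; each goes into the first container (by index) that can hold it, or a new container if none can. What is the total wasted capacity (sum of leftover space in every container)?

22

Sorted descending: 8, 8, 8, 8, 7, 7, 7, 7, 7, 7, 6, 6, 6, 6.
Put 8 m³ in container 1; 12 m³ remain.
Put 8 m³ in container 1; 4 m³ remain.
Put 8 m³ in container 2; 12 m³ remain.
Put 8 m³ in container 2; 4 m³ remain.
Put 7 m³ in container 3; 13 m³ remain.
Put 7 m³ in container 3; 6 m³ remain.
Put 7 m³ in container 4; 13 m³ remain.
Put 7 m³ in container 4; 6 m³ remain.
Put 7 m³ in container 5; 13 m³ remain.
Put 7 m³ in container 5; 6 m³ remain.
Put 6 m³ in container 3; 0 m³ remain.
Put 6 m³ in container 4; 0 m³ remain.
Put 6 m³ in container 5; 0 m³ remain.
Put 6 m³ in container 6; 14 m³ remain.
6 containers × 20 m³ = 120 m³; used 98 m³; unused 22 m³.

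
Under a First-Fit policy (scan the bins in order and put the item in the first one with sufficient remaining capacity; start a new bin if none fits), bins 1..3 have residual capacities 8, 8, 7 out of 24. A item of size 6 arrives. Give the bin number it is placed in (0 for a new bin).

1

Bins with room: bin 1 (8), bin 2 (8), bin 3 (7).
The first with room is bin 1.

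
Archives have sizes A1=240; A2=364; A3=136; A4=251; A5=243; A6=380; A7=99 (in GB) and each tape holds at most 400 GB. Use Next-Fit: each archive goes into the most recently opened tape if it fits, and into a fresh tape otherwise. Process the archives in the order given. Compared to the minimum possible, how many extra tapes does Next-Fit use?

1

Next-Fit: [240] [364] [136,251] [243] [380] [99] → 6 tapes.
Total size 1713 GB; any packing needs at least ⌈1713/400⌉ = 5 tapes.
An optimal packing achieves that bound: [380] [364] [251,136] [243,99] [240] → 5 tapes.
Excess: 6 − 5 = 1.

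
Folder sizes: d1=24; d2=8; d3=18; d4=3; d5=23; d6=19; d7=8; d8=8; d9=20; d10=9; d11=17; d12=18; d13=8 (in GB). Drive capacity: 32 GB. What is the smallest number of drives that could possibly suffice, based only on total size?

6 drives

Total size = 24 + 8 + 18 + 3 + 23 + 19 + 8 + 8 + 20 + 9 + 17 + 18 + 8 = 183 GB.
⌈183 / 32⌉ = 6.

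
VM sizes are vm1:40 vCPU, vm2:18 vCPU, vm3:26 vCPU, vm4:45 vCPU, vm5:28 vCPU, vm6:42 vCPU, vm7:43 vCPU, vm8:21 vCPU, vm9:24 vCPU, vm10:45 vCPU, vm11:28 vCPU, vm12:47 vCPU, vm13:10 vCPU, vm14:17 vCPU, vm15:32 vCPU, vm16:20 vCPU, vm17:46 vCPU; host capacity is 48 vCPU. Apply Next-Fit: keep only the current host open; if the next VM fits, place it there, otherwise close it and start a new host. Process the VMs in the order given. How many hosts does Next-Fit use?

vm1 (40 vCPU) → host 1 (remaining 8 vCPU)
vm2 (18 vCPU) → host 2 (remaining 30 vCPU)
vm3 (26 vCPU) → host 2 (remaining 4 vCPU)
vm4 (45 vCPU) → host 3 (remaining 3 vCPU)
vm5 (28 vCPU) → host 4 (remaining 20 vCPU)
vm6 (42 vCPU) → host 5 (remaining 6 vCPU)
vm7 (43 vCPU) → host 6 (remaining 5 vCPU)
vm8 (21 vCPU) → host 7 (remaining 27 vCPU)
vm9 (24 vCPU) → host 7 (remaining 3 vCPU)
vm10 (45 vCPU) → host 8 (remaining 3 vCPU)
vm11 (28 vCPU) → host 9 (remaining 20 vCPU)
vm12 (47 vCPU) → host 10 (remaining 1 vCPU)
vm13 (10 vCPU) → host 11 (remaining 38 vCPU)
vm14 (17 vCPU) → host 11 (remaining 21 vCPU)
vm15 (32 vCPU) → host 12 (remaining 16 vCPU)
vm16 (20 vCPU) → host 13 (remaining 28 vCPU)
vm17 (46 vCPU) → host 14 (remaining 2 vCPU)
Final hosts: [40] [18,26] [45] [28] [42] [43] [21,24] [45] [28] [47] [10,17] [32] [20] [46].

14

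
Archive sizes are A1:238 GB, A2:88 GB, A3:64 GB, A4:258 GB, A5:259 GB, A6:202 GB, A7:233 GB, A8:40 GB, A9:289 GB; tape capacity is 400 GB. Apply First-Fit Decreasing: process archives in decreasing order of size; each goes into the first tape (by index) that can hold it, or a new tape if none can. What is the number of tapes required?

Sorted descending: 289, 259, 258, 238, 233, 202, 88, 64, 40.
289 GB → tape 1 (remaining 111 GB)
259 GB → tape 2 (remaining 141 GB)
258 GB → tape 3 (remaining 142 GB)
238 GB → tape 4 (remaining 162 GB)
233 GB → tape 5 (remaining 167 GB)
202 GB → tape 6 (remaining 198 GB)
88 GB → tape 1 (remaining 23 GB)
64 GB → tape 2 (remaining 77 GB)
40 GB → tape 2 (remaining 37 GB)

6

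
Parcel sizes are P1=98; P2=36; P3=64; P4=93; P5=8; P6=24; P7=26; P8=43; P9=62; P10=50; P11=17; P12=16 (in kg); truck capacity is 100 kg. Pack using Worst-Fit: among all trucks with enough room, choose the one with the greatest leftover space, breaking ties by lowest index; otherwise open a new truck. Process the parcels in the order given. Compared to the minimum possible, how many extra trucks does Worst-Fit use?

Worst-Fit: [98] [36,64] [93] [8,24,26,17] [43,50] [62,16] → 6 trucks.
Total size 537 kg; any packing needs at least ⌈537/100⌉ = 6 trucks.
So 6 is already optimal.

0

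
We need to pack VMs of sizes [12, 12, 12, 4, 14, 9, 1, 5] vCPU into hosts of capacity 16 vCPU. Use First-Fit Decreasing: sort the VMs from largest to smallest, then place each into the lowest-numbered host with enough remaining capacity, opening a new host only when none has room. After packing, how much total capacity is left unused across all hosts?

Sorted descending: 14, 12, 12, 12, 9, 5, 4, 1.
Put 14 vCPU in host 1; 2 vCPU remain.
Put 12 vCPU in host 2; 4 vCPU remain.
Put 12 vCPU in host 3; 4 vCPU remain.
Put 12 vCPU in host 4; 4 vCPU remain.
Put 9 vCPU in host 5; 7 vCPU remain.
Put 5 vCPU in host 5; 2 vCPU remain.
Put 4 vCPU in host 2; 0 vCPU remain.
Put 1 vCPU in host 1; 1 vCPU remain.
5 hosts × 16 vCPU = 80 vCPU; used 69 vCPU; unused 11 vCPU.

11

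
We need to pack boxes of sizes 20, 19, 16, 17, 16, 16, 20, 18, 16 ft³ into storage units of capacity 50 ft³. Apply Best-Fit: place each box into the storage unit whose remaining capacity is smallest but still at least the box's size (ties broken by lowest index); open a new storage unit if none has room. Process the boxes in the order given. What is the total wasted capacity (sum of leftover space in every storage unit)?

42

Put 20 ft³ in storage unit 1; 30 ft³ remain.
Put 19 ft³ in storage unit 1; 11 ft³ remain.
Put 16 ft³ in storage unit 2; 34 ft³ remain.
Put 17 ft³ in storage unit 2; 17 ft³ remain.
Put 16 ft³ in storage unit 2; 1 ft³ remain.
Put 16 ft³ in storage unit 3; 34 ft³ remain.
Put 20 ft³ in storage unit 3; 14 ft³ remain.
Put 18 ft³ in storage unit 4; 32 ft³ remain.
Put 16 ft³ in storage unit 4; 16 ft³ remain.
4 storage units × 50 ft³ = 200 ft³; used 158 ft³; unused 42 ft³.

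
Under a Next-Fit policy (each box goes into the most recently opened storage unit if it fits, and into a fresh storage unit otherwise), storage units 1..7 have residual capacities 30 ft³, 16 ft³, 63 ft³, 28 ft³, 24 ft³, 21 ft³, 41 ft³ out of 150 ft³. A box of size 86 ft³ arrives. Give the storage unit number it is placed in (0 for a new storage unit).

0

Next-Fit only looks at storage unit 7, which has 41 ft³ free.
86 ft³ does not fit, so a new storage unit is opened.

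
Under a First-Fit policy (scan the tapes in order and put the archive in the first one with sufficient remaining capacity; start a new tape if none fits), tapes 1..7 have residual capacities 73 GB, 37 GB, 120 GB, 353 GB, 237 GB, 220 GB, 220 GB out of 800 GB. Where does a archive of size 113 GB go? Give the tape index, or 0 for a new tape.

3

Tapes with room: tape 3 (120 GB), tape 4 (353 GB), tape 5 (237 GB), tape 6 (220 GB), tape 7 (220 GB).
The first with room is tape 3.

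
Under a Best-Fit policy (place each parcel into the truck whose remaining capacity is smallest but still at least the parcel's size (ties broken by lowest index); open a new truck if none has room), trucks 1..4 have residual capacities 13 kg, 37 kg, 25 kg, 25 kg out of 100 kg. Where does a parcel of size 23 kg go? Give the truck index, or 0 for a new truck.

Trucks with room: truck 2 (37 kg), truck 3 (25 kg), truck 4 (25 kg).
Tightest fit is truck 3 with 25 kg free.

3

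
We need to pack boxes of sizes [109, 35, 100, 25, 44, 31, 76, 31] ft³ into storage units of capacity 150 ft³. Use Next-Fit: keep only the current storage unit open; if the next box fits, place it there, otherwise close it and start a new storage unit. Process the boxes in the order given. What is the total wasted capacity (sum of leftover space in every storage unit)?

Put 109 ft³ in storage unit 1; 41 ft³ remain.
Put 35 ft³ in storage unit 1; 6 ft³ remain.
Put 100 ft³ in storage unit 2; 50 ft³ remain.
Put 25 ft³ in storage unit 2; 25 ft³ remain.
Put 44 ft³ in storage unit 3; 106 ft³ remain.
Put 31 ft³ in storage unit 3; 75 ft³ remain.
Put 76 ft³ in storage unit 4; 74 ft³ remain.
Put 31 ft³ in storage unit 4; 43 ft³ remain.
4 storage units × 150 ft³ = 600 ft³; used 451 ft³; unused 149 ft³.

149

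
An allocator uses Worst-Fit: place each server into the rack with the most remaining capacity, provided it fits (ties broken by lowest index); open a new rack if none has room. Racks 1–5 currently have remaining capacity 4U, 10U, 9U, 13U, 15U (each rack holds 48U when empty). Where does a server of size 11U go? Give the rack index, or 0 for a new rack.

Racks with room: rack 4 (13U), rack 5 (15U).
Most room is rack 5 with 15U free.

5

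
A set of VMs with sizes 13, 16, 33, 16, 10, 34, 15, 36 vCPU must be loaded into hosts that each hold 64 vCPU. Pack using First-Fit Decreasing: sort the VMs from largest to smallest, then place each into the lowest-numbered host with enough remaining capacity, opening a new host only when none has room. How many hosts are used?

Sorted descending: 36, 34, 33, 16, 16, 15, 13, 10.
Put 36 vCPU in host 1; 28 vCPU remain.
Put 34 vCPU in host 2; 30 vCPU remain.
Put 33 vCPU in host 3; 31 vCPU remain.
Put 16 vCPU in host 1; 12 vCPU remain.
Put 16 vCPU in host 2; 14 vCPU remain.
Put 15 vCPU in host 3; 16 vCPU remain.
Put 13 vCPU in host 2; 1 vCPU remain.
Put 10 vCPU in host 1; 2 vCPU remain.
Final hosts: [36,16,10] [34,16,13] [33,15].

3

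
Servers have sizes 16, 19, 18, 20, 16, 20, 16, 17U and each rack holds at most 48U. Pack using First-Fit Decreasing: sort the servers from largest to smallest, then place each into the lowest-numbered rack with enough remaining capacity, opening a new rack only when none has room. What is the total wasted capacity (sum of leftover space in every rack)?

Sorted descending: 20, 20, 19, 18, 17, 16, 16, 16.
Put 20U in rack 1; 28U remain.
Put 20U in rack 1; 8U remain.
Put 19U in rack 2; 29U remain.
Put 18U in rack 2; 11U remain.
Put 17U in rack 3; 31U remain.
Put 16U in rack 3; 15U remain.
Put 16U in rack 4; 32U remain.
Put 16U in rack 4; 16U remain.
4 racks × 48U = 192U; used 142U; unused 50U.

50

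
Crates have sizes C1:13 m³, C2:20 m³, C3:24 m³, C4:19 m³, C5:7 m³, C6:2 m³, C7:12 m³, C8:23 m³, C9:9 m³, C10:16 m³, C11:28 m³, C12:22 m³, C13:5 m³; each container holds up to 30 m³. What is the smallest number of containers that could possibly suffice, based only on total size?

7

Total size = 13 + 20 + 24 + 19 + 7 + 2 + 12 + 23 + 9 + 16 + 28 + 22 + 5 = 200 m³.
⌈200 / 30⌉ = 7.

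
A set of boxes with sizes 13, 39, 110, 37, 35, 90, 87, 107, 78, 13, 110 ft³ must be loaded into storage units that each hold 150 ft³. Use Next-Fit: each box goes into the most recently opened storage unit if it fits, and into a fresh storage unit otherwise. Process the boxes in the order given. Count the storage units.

7 storage units

Put 13 ft³ in storage unit 1; 137 ft³ remain.
Put 39 ft³ in storage unit 1; 98 ft³ remain.
Put 110 ft³ in storage unit 2; 40 ft³ remain.
Put 37 ft³ in storage unit 2; 3 ft³ remain.
Put 35 ft³ in storage unit 3; 115 ft³ remain.
Put 90 ft³ in storage unit 3; 25 ft³ remain.
Put 87 ft³ in storage unit 4; 63 ft³ remain.
Put 107 ft³ in storage unit 5; 43 ft³ remain.
Put 78 ft³ in storage unit 6; 72 ft³ remain.
Put 13 ft³ in storage unit 6; 59 ft³ remain.
Put 110 ft³ in storage unit 7; 40 ft³ remain.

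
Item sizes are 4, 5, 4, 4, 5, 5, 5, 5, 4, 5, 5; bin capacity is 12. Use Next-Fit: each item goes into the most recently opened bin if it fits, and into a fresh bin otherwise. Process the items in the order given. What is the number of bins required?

6

bin 1: place 4, 8 left
bin 1: place 5, 3 left
bin 2: place 4, 8 left
bin 2: place 4, 4 left
bin 3: place 5, 7 left
bin 3: place 5, 2 left
bin 4: place 5, 7 left
bin 4: place 5, 2 left
bin 5: place 4, 8 left
bin 5: place 5, 3 left
bin 6: place 5, 7 left
Final bins: [4,5] [4,4] [5,5] [5,5] [4,5] [5].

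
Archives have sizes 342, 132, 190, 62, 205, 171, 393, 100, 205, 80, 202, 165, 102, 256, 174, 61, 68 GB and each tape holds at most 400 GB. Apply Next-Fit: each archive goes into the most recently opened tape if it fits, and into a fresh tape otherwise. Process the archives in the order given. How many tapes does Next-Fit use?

tape 1: place 342 GB, 58 GB left
tape 2: place 132 GB, 268 GB left
tape 2: place 190 GB, 78 GB left
tape 2: place 62 GB, 16 GB left
tape 3: place 205 GB, 195 GB left
tape 3: place 171 GB, 24 GB left
tape 4: place 393 GB, 7 GB left
tape 5: place 100 GB, 300 GB left
tape 5: place 205 GB, 95 GB left
tape 5: place 80 GB, 15 GB left
tape 6: place 202 GB, 198 GB left
tape 6: place 165 GB, 33 GB left
tape 7: place 102 GB, 298 GB left
tape 7: place 256 GB, 42 GB left
tape 8: place 174 GB, 226 GB left
tape 8: place 61 GB, 165 GB left
tape 8: place 68 GB, 97 GB left
Final tapes: [342] [132,190,62] [205,171] [393] [100,205,80] [202,165] [102,256] [174,61,68].

8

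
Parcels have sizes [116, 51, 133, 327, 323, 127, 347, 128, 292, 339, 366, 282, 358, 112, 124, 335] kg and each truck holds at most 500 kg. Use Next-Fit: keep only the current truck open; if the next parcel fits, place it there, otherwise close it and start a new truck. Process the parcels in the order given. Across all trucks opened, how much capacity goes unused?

1240

truck 1: place 116 kg, 384 kg left
truck 1: place 51 kg, 333 kg left
truck 1: place 133 kg, 200 kg left
truck 2: place 327 kg, 173 kg left
truck 3: place 323 kg, 177 kg left
truck 3: place 127 kg, 50 kg left
truck 4: place 347 kg, 153 kg left
truck 4: place 128 kg, 25 kg left
truck 5: place 292 kg, 208 kg left
truck 6: place 339 kg, 161 kg left
truck 7: place 366 kg, 134 kg left
truck 8: place 282 kg, 218 kg left
truck 9: place 358 kg, 142 kg left
truck 9: place 112 kg, 30 kg left
truck 10: place 124 kg, 376 kg left
truck 10: place 335 kg, 41 kg left
10 trucks × 500 kg = 5000 kg; used 3760 kg; unused 1240 kg.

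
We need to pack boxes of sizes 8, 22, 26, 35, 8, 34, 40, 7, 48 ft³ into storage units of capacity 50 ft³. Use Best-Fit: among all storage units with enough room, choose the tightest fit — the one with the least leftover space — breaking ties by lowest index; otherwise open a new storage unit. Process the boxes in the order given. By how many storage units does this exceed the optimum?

1

Best-Fit: [8,22] [26] [35,8,7] [34] [40] [48] → 6 storage units.
Total size 228 ft³; any packing needs at least ⌈228/50⌉ = 5 storage units.
An optimal packing achieves that bound: [48] [40,8] [35,8,7] [34] [26,22] → 5 storage units.
Excess: 6 − 5 = 1.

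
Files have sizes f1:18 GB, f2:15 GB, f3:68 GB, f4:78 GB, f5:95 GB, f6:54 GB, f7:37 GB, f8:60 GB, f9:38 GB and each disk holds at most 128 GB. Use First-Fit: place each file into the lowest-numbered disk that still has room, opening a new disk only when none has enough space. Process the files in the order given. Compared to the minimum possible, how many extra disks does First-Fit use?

1

First-Fit: [18,15,68] [78,37] [95] [54,60] [38] → 5 disks.
Total size 463 GB; any packing needs at least ⌈463/128⌉ = 4 disks.
An optimal packing achieves that bound: [95,18,15] [78,38] [68,60] [54,37] → 4 disks.
Excess: 5 − 4 = 1.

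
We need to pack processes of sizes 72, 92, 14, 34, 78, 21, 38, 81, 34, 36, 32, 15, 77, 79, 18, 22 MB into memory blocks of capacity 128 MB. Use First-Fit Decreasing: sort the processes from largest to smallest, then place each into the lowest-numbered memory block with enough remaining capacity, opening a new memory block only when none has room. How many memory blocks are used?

6 memory blocks

Sorted descending: 92, 81, 79, 78, 77, 72, 38, 36, 34, 34, 32, 22, 21, 18, 15, 14.
memory block 1: place 92 MB, 36 MB left
memory block 2: place 81 MB, 47 MB left
memory block 3: place 79 MB, 49 MB left
memory block 4: place 78 MB, 50 MB left
memory block 5: place 77 MB, 51 MB left
memory block 6: place 72 MB, 56 MB left
memory block 2: place 38 MB, 9 MB left
memory block 1: place 36 MB, 0 MB left
memory block 3: place 34 MB, 15 MB left
memory block 4: place 34 MB, 16 MB left
memory block 5: place 32 MB, 19 MB left
memory block 6: place 22 MB, 34 MB left
memory block 6: place 21 MB, 13 MB left
memory block 5: place 18 MB, 1 MB left
memory block 3: place 15 MB, 0 MB left
memory block 4: place 14 MB, 2 MB left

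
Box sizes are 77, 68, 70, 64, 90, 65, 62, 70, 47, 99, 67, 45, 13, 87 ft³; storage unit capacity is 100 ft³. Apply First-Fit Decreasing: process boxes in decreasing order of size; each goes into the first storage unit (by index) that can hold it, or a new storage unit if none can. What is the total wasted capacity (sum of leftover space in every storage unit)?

276

Sorted descending: 99, 90, 87, 77, 70, 70, 68, 67, 65, 64, 62, 47, 45, 13.
Put 99 ft³ in storage unit 1; 1 ft³ remain.
Put 90 ft³ in storage unit 2; 10 ft³ remain.
Put 87 ft³ in storage unit 3; 13 ft³ remain.
Put 77 ft³ in storage unit 4; 23 ft³ remain.
Put 70 ft³ in storage unit 5; 30 ft³ remain.
Put 70 ft³ in storage unit 6; 30 ft³ remain.
Put 68 ft³ in storage unit 7; 32 ft³ remain.
Put 67 ft³ in storage unit 8; 33 ft³ remain.
Put 65 ft³ in storage unit 9; 35 ft³ remain.
Put 64 ft³ in storage unit 10; 36 ft³ remain.
Put 62 ft³ in storage unit 11; 38 ft³ remain.
Put 47 ft³ in storage unit 12; 53 ft³ remain.
Put 45 ft³ in storage unit 12; 8 ft³ remain.
Put 13 ft³ in storage unit 3; 0 ft³ remain.
12 storage units × 100 ft³ = 1200 ft³; used 924 ft³; unused 276 ft³.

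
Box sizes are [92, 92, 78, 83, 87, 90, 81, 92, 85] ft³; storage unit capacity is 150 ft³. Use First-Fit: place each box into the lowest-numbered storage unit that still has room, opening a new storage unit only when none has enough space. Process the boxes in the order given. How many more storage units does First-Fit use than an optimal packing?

First-Fit: [92] [92] [78] [83] [87] [90] [81] [92] [85] → 9 storage units.
9 boxes exceed 75 ft³ (half the capacity), and no two of those can share a storage unit, so at least 9 storage units are needed.
So 9 is already optimal.

0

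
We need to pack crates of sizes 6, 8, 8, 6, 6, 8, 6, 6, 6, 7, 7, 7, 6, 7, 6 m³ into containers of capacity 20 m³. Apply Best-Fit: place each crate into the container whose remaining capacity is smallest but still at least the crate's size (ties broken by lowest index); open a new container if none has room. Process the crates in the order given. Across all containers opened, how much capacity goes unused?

6 m³ → container 1 (remaining 14 m³)
8 m³ → container 1 (remaining 6 m³)
8 m³ → container 2 (remaining 12 m³)
6 m³ → container 1 (remaining 0 m³)
6 m³ → container 2 (remaining 6 m³)
8 m³ → container 3 (remaining 12 m³)
6 m³ → container 2 (remaining 0 m³)
6 m³ → container 3 (remaining 6 m³)
6 m³ → container 3 (remaining 0 m³)
7 m³ → container 4 (remaining 13 m³)
7 m³ → container 4 (remaining 6 m³)
7 m³ → container 5 (remaining 13 m³)
6 m³ → container 4 (remaining 0 m³)
7 m³ → container 5 (remaining 6 m³)
6 m³ → container 5 (remaining 0 m³)
5 containers × 20 m³ = 100 m³; used 100 m³; unused 0 m³.

0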